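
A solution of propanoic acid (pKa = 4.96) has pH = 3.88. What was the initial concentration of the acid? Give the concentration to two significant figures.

C₀ = 1.7 × 10^-3 M

[H+] = 10^(-3.88) = 1.32 × 10^-4 M = x
Ka = 10^(−4.96) = 1.10 × 10^-5
Ka = x²/(C₀ − x) ⇒ C₀ = x + x²/Ka
C₀ = 1.32 × 10^-4 + (1.32 × 10^-4)²/(1.10 × 10^-5) = 1.72 × 10^-3 M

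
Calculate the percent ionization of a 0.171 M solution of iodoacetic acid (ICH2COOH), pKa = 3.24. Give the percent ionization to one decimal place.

ICH2COOH ⇌ ICH2COO- + H+; let x = [H+] at equilibrium.
Ka = 10^(−3.24) = 5.75 × 10^-4
Ka = x²/(C₀ − x); solving the quadratic gives x = 9.63 × 10^-3 M.
Fraction ionized = 9.63 × 10^-3 / 0.171 = 0.0563 → 5.6%

5.6%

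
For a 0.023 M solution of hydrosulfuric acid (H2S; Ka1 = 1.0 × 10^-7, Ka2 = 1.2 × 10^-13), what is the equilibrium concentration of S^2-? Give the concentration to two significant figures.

1.2 × 10^-13 M

First ionization gives [H+] ≈ [HS-] = 4.80 × 10^-5 M.
Second step: Ka2 = [H+][S^2-]/[HS-] ≈ [S^2-] (since [H+] ≈ [HS-]).
So [S^2-] ≈ Ka2.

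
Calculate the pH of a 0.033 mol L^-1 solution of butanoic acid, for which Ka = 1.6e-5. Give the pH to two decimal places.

CH3(CH2)2COOH ⇌ CH3(CH2)2COO- + H+
From the ICE table, Ka = x²/(0.033 − x) = 1.6 × 10^-5.
Assume x ≪ 0.033: x ≈ √(1.6 × 10^-5 × 0.033) = 7.27 × 10^-4 M
(x/C₀ = 2.2% < 5%, so the approximation holds.)
pH = −log[H+] = −log(7.27 × 10^-4) = 3.14

pH = 3.14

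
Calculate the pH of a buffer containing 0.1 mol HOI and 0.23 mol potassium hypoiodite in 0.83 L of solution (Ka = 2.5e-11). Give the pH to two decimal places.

pH = 10.96

pKa = −log(2.5 × 10^-11) = 10.602
pH = pKa + log([A⁻]/[HA]) = 10.602 + log(0.23/0.1)
pH = 10.602 + (+0.362) = 10.96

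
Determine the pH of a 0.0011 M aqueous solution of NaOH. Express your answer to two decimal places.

NaOH is a strong base; [OH-] = 0.0011 M.
pOH = -log(0.0011) = 2.96
pH = 14.00 - 2.96 = 11.04

pH = 11.04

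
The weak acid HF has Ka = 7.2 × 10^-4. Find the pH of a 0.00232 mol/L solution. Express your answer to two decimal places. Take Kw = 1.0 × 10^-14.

HF ⇌ F- + H+
From the ICE table, Ka = [H+]²/(0.00232 − [H+]) = 7.2 × 10^-4.
Here C₀/Ka ≈ 3.22, so the small-[H+] approximation fails. Use the quadratic:
[H+] = [−0.00072 + √(0.00072² + 6.68e-06)]/2 = 9.82 × 10^-4 M
pH = −log(9.82 × 10^-4) = 3.01

pH = 3.01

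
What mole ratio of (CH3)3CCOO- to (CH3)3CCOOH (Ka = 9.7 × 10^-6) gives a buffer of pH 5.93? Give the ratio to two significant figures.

ratio = 8.3

pKa = -log(9.7 × 10^-6) = 5.013
pH = pKa + log(r) ⇒ log(r) = 5.93 − 5.013 = +0.917
r = [(CH3)3CCOO-]/[(CH3)3CCOOH] = 10^(+0.917) = 8.26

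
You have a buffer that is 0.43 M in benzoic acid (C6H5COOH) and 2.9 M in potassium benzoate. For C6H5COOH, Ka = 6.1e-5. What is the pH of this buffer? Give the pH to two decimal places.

pH = 5.04

pKa = −log(6.1 × 10^-5) = 4.215
Using pH = pKa + log([base]/[acid]) with [base]/[acid] = 2.9/0.43:
pH = 4.215 + (+0.829) = 5.04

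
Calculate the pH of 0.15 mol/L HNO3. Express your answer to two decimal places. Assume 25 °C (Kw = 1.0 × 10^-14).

pH = 0.82

HNO3 is a strong acid and dissociates completely, so [H+] = 0.15 M.
pH = -log(0.15) = 0.82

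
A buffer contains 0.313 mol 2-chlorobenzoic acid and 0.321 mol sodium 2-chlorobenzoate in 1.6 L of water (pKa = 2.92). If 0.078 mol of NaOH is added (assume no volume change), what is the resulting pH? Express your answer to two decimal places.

pH = 3.15

OH- converts ClC6H4COOH to ClC6H4COO-: ClC6H4COOH → 0.235 mol, ClC6H4COO- → 0.399 mol.
pH = pKa + log(n_ClC6H4COO-/n_ClC6H4COOH) = 2.92 + log(0.399/0.235) = 2.92 + (+0.230)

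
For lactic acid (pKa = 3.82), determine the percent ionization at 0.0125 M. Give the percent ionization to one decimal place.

10.4%

CH3CH(OH)COOH ⇌ CH3CH(OH)COO- + H+; let x = [H+] at equilibrium.
Ka = 10^(−3.82) = 1.51 × 10^-4
Ka = x²/(C₀ − x); solving the quadratic gives x = 1.30 × 10^-3 M.
Fraction ionized = 1.30 × 10^-3 / 0.0125 = 0.1040 → 10.4%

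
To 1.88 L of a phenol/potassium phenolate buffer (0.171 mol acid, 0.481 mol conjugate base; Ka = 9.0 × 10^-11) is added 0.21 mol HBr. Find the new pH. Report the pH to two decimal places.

Added H+ converts C6H5O- to C6H5OH: C6H5OH → 0.381 mol, C6H5O- → 0.271 mol.
pKa = −log(9.0 × 10^-11) = 10.046
pH = pKa + log(n_C6H5O-/n_C6H5OH) = 10.046 + log(0.271/0.381) = 10.046 + (-0.148)

pH = 9.90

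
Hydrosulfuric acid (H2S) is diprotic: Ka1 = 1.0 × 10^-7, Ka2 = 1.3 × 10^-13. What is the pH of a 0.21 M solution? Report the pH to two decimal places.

pH = 3.84

Since Ka1 ≫ Ka2, the first ionization dominates [H+].
Ka1 = x²/(0.21 − x) = 1.0 × 10^-7
x ≈ √(1.0 × 10^-7 × 0.21) = 1.45 × 10^-4 M
pH = −log(1.45 × 10^-4) = 3.84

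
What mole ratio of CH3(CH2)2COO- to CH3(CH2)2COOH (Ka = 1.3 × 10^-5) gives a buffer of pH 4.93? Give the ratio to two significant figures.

pKa = -log(1.3 × 10^-5) = 4.886
pH = pKa + log(r) ⇒ log(r) = 4.93 − 4.886 = +0.044
r = [CH3(CH2)2COO-]/[CH3(CH2)2COOH] = 10^(+0.044) = 1.11

ratio = 1.1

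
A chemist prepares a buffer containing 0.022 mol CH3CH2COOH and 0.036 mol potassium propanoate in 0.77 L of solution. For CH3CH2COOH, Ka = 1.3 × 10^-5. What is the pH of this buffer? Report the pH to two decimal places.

pH = 5.10

pKa = −log(1.3 × 10^-5) = 4.886
pH = pKa + log([A⁻]/[HA]) = 4.886 + log(0.036/0.022)
pH = 4.886 + (+0.214) = 5.10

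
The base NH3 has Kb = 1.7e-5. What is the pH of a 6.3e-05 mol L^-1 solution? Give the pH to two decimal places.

pH = 9.40

NH3 + H2O ⇌ NH4+ + OH-
Kb = [OH-]²/(6.3e-05 − [OH-]) = 1.7 × 10^-5
Here C₀/Kb ≈ 3.71, so the small-[OH-] approximation fails. Use the quadratic:
[OH-] = (−Kb + √(Kb² + 4·Kb·C₀))/2 = 2.53 × 10^-5 M
pOH = −log(2.53 × 10^-5) = 4.60; pH = 14.00 − 4.60 = 9.40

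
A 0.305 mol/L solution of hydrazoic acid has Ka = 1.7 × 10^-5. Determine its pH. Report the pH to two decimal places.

HN3 ⇌ N3- + H+
Let x = [H+] at equilibrium. Ka = x²/(0.305 − x).
Assume x ≪ 0.305: x ≈ √(1.7 × 10^-5 × 0.305) = 2.28 × 10^-3 M
pH = −log(2.28 × 10^-3) = 2.64

pH = 2.64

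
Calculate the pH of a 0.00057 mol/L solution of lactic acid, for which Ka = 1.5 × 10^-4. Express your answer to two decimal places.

CH3CH(OH)COOH ⇌ CH3CH(OH)COO- + H+
Ka = x²/(0.00057 − x) = 1.5 × 10^-4
The 5% rule fails; solving x² + Ka·x − Ka·C₀ = 0 exactly:
x = (−Ka + √(Ka² + 4·Ka·C₀))/2 = 2.27 × 10^-4 M
pH = −log(2.27 × 10^-4) = 3.64

pH = 3.64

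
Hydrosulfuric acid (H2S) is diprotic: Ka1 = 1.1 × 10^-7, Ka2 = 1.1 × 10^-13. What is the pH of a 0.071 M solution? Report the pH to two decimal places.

Ka1 ≫ Ka2, so treat the first dissociation as the only significant source of H+.
Ka1 = x²/(0.071 − x) = 1.1 × 10^-7
x ≈ √(1.1 × 10^-7 × 0.071) = 8.84 × 10^-5 M
pH = −log(8.84 × 10^-5) = 4.05

pH = 4.05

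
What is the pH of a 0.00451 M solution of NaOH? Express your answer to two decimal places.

NaOH is a strong base; [OH-] = 0.00451 M.
pOH = -log(0.00451) = 2.35
pH = 14.00 - 2.35 = 11.65

pH = 11.65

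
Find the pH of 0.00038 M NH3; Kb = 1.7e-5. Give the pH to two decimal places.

pH = 9.86

NH3 + H2O ⇌ NH4+ + OH-
From the ICE table, Kb = [OH-]²/(0.00038 − [OH-]) = 1.7 × 10^-5.
[OH-] is not negligible relative to C₀; solve [OH-]² + 1.7e-05·[OH-] − 6.46e-09 = 0.
[OH-] = [−1.7e-05 + √(1.7e-05² + 2.58e-08)]/2 = 7.23 × 10^-5 M
pOH = −log(7.23 × 10^-5) = 4.14; pH = 14.00 − 4.14 = 9.86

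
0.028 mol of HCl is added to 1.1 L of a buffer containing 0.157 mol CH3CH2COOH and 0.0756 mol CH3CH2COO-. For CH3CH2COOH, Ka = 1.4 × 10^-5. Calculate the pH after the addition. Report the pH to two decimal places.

pH = 4.26

Added H+ converts CH3CH2COO- to CH3CH2COOH: CH3CH2COOH → 0.185 mol, CH3CH2COO- → 0.0476 mol.
pKa = −log(1.4 × 10^-5) = 4.854
pH = pKa + log(n_CH3CH2COO-/n_CH3CH2COOH) = 4.854 + log(0.0476/0.185) = 4.854 + (-0.590)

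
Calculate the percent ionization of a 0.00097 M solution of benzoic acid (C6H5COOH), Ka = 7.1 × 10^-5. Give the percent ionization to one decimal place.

C6H5COOH ⇌ C6H5COO- + H+; let x = [H+] at equilibrium.
Solve x² + 7.1e-05x − 6.89e-08 = 0 → x = 2.29 × 10^-4 M
% ionization = x/C₀ × 100% = 2.29 × 10^-4/0.00097 × 100% = 23.6%

23.6%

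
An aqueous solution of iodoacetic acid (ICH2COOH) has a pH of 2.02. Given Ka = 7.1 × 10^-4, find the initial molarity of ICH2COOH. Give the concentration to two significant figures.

[H+] = 10^(-2.02) = 9.55 × 10^-3 M = x
Ka = x²/(C₀ − x) ⇒ C₀ = x + x²/Ka
C₀ = 9.55 × 10^-3 + (9.55 × 10^-3)²/(7.1 × 10^-4) = 1.38 × 10^-1 M

C₀ = 1.4 × 10^-1 M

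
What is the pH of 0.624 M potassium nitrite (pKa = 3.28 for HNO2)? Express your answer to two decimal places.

NO2- is the conjugate base of the weak acid HNO2.
Ka = 10^(−3.28) = 5.25 × 10^-4
Kb = Kw/Ka = 1.0×10^-14 / 5.25 × 10^-4 = 1.90 × 10^-11
Kb = [OH-]²/(0.624 − [OH-]) = 1.90 × 10^-11
Neglecting [OH-] in the denominator: [OH-] = √(1.90 × 10^-11 × 0.624) = 3.44 × 10^-6 M
pOH = 5.46, so pH = 14.00 − pOH = 8.54

pH = 8.54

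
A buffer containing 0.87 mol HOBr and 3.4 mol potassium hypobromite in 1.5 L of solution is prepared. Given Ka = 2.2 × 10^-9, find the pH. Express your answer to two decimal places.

pKa = −log(2.2 × 10^-9) = 8.658
pH = pKa + log([A⁻]/[HA]) = 8.658 + log(3.4/0.87)
pH = 8.658 + (+0.592) = 9.25

pH = 9.25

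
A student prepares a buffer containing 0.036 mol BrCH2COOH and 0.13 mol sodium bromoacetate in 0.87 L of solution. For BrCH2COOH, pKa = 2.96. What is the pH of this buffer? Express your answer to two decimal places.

pH = 3.52

Henderson–Hasselbalch: pH = pKa + log([BrCH2COO-]/[BrCH2COOH]) = 2.96 + log(0.13/0.036)
pH = 2.96 + (+0.558) = 3.52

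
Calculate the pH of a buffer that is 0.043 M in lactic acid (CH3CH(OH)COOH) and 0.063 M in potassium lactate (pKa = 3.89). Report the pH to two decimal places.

pH = 4.06

Henderson–Hasselbalch: pH = pKa + log([CH3CH(OH)COO-]/[CH3CH(OH)COOH]) = 3.89 + log(0.063/0.043)
pH = 3.89 + (+0.166) = 4.06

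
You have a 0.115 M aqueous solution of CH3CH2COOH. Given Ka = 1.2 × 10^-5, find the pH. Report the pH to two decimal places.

CH3CH2COOH ⇌ CH3CH2COO- + H+
Ka = [H+]²/(0.115 − [H+]) = 1.2 × 10^-5
Neglecting [H+] in the denominator: [H+] = √(1.2 × 10^-5 × 0.115) = 1.17 × 10^-3 M
pH = −log[H+] = −log(1.17 × 10^-3) = 2.93

pH = 2.93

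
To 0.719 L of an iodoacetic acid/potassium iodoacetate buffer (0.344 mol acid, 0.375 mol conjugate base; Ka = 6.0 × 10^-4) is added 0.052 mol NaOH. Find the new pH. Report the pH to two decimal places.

pH = 3.39

OH- converts ICH2COOH to ICH2COO-: ICH2COOH → 0.292 mol, ICH2COO- → 0.427 mol.
pKa = −log(6.0 × 10^-4) = 3.222
Henderson–Hasselbalch with mole ratio 0.427/0.292: pH = 3.222 + (+0.165)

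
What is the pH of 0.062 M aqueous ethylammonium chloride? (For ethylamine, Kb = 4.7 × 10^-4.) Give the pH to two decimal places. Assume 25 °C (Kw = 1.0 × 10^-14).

pH = 5.94

C2H5NH3+ is the conjugate acid of the weak base C2H5NH2.
Ka = Kw/Kb = 1.0×10^-14 / 4.7 × 10^-4 = 2.13 × 10^-11
Ka = [H+]²/(0.062 − [H+]) = 2.13 × 10^-11
Assume [H+] ≪ 0.062: [H+] ≈ √(2.13 × 10^-11 × 0.062) = 1.15 × 10^-6 M
([H+]/C₀ = 0.0019% < 5%, so the approximation holds.)
pH = −log[H+] = −log(1.15 × 10^-6) = 5.94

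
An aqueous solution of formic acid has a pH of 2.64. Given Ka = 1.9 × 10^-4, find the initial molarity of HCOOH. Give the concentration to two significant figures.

C₀ = 3.0 × 10^-2 M

[H+] = 10^(-2.64) = 2.29 × 10^-3 M = x
Ka = x²/(C₀ − x) ⇒ C₀ = x + x²/Ka
C₀ = 2.29 × 10^-3 + (2.29 × 10^-3)²/(1.9 × 10^-4) = 2.99 × 10^-2 M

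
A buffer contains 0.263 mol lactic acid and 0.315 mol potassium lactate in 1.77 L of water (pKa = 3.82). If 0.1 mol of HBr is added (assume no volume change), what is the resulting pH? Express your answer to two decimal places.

Added H+ converts CH3CH(OH)COO- to CH3CH(OH)COOH: CH3CH(OH)COOH → 0.363 mol, CH3CH(OH)COO- → 0.215 mol.
Henderson–Hasselbalch with mole ratio 0.215/0.363: pH = 3.82 + (-0.227)

pH = 3.59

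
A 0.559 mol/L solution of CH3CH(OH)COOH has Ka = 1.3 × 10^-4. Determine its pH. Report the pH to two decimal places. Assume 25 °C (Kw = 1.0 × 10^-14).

pH = 2.07

CH3CH(OH)COOH ⇌ CH3CH(OH)COO- + H+
From the ICE table, Ka = [H+]²/(0.559 − [H+]) = 1.3 × 10^-4.
Neglecting [H+] in the denominator: [H+] = √(1.3 × 10^-4 × 0.559) = 8.52 × 10^-3 M
pH = −log(8.52 × 10^-3) = 2.07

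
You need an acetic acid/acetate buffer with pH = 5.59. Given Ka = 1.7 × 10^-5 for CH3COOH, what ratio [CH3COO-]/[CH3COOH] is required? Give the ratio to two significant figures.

ratio = 6.6

pKa = -log(1.7 × 10^-5) = 4.770
pH = pKa + log(r) ⇒ log(r) = 5.59 − 4.770 = +0.820
r = [CH3COO-]/[CH3COOH] = 10^(+0.820) = 6.61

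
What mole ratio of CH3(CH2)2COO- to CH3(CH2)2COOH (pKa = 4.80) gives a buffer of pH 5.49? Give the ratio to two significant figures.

ratio = 4.9

pH = pKa + log(r) ⇒ log(r) = 5.49 − 4.80 = +0.69
r = [CH3(CH2)2COO-]/[CH3(CH2)2COOH] = 10^(+0.69) = 4.9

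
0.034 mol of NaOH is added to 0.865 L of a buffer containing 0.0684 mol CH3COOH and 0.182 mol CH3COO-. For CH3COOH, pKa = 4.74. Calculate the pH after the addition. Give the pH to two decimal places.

After neutralization: n(CH3COOH) = 0.0344 mol, n(CH3COO-) = 0.216 mol.
pH = pKa + log(n_CH3COO-/n_CH3COOH) = 4.74 + log(0.216/0.0344) = 4.74 + (+0.798)

pH = 5.54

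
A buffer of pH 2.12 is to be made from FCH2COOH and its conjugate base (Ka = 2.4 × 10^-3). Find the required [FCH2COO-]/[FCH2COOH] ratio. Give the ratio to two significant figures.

pKa = -log(2.4 × 10^-3) = 2.620
pH = pKa + log(r) ⇒ log(r) = 2.12 − 2.620 = -0.500
r = [FCH2COO-]/[FCH2COOH] = 10^(-0.500) = 0.316

ratio = 0.32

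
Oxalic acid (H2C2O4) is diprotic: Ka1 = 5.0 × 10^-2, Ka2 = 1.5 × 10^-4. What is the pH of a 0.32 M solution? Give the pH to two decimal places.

Ka1 ≫ Ka2, so treat the first dissociation as the only significant source of H+.
Ka1 = x²/(0.32 − x) = 5.0 × 10^-2
Solving the quadratic: x = (−Ka1 + √(Ka1² + 4·Ka1·C₀))/2 = 1.04 × 10^-1 M
pH = −log(1.04 × 10^-1) = 0.98

pH = 0.98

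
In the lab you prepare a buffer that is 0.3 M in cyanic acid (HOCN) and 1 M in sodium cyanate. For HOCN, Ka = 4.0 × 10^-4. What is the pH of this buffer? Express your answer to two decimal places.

pH = 3.92

pKa = −log(4.0 × 10^-4) = 3.398
Henderson–Hasselbalch: pH = pKa + log([OCN-]/[HOCN]) = 3.398 + log(1/0.3)
pH = 3.398 + (+0.523) = 3.92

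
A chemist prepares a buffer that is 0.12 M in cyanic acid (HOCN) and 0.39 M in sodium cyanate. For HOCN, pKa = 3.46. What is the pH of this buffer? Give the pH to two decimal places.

pH = pKa + log([A⁻]/[HA]) = 3.46 + log(0.39/0.12)
pH = 3.46 + (+0.512) = 3.97

pH = 3.97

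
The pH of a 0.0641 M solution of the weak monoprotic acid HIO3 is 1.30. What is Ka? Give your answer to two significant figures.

Ka = 1.8 × 10^-1

[H+] = 10^(-1.30) = 5.01 × 10^-2 M
At equilibrium [HA] = 0.0641 − 5.01 × 10^-2 = 1.40 × 10^-2 M
Ka = [H+][A-]/[HA] = (5.01 × 10^-2)² / 1.40 × 10^-2 = 1.8 × 10^-1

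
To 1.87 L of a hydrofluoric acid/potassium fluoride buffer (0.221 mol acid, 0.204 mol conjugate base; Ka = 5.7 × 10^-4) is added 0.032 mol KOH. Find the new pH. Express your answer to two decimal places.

After neutralization: n(HF) = 0.189 mol, n(F-) = 0.236 mol.
pKa = −log(5.7 × 10^-4) = 3.244
Henderson–Hasselbalch with mole ratio 0.236/0.189: pH = 3.244 + (+0.096)

pH = 3.34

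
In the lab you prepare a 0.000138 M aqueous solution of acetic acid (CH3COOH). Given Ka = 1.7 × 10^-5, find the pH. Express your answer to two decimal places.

pH = 4.39

CH3COOH ⇌ CH3COO- + H+
Let x = [H+] at equilibrium. Ka = x²/(0.000138 − x).
x is not negligible relative to C₀; solve x² + 1.7e-05·x − 2.35e-09 = 0.
x = (−Ka + √(Ka² + 4·Ka·C₀))/2 = 4.07 × 10^-5 M
pH = −log[H+] = −log(4.07 × 10^-5) = 4.39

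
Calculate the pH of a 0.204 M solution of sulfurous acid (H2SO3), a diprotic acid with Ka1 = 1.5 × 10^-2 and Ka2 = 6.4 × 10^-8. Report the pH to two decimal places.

Since Ka1 ≫ Ka2, the first ionization dominates [H+].
Ka1 = x²/(0.204 − x) = 1.5 × 10^-2
Solving the quadratic: x = (−Ka1 + √(Ka1² + 4·Ka1·C₀))/2 = 4.83 × 10^-2 M
pH = −log(4.83 × 10^-2) = 1.32

pH = 1.32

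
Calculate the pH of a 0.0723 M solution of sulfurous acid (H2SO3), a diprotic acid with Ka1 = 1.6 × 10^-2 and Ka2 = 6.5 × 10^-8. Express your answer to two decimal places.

pH = 1.57

Ka1 ≫ Ka2, so treat the first dissociation as the only significant source of H+.
Ka1 = x²/(0.0723 − x) = 1.6 × 10^-2
Solving the quadratic: x = (−Ka1 + √(Ka1² + 4·Ka1·C₀))/2 = 2.69 × 10^-2 M
pH = −log(2.69 × 10^-2) = 1.57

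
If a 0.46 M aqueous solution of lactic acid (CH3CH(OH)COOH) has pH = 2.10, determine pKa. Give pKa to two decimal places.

pKa = 3.86

[H+] = 10^(-2.10) = 7.94 × 10^-3 M
At equilibrium [HA] = 0.46 − 7.94 × 10^-3 = 4.52 × 10^-1 M
Ka = [H+][A-]/[HA] = (7.94 × 10^-3)² / 4.52 × 10^-1 = 1.39 × 10^-4
pKa = -log(1.39 × 10^-4) = 3.86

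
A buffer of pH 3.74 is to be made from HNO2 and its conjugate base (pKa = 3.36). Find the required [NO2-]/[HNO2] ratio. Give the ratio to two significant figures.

ratio = 2.4

pH = pKa + log(r) ⇒ log(r) = 3.74 − 3.36 = +0.38
r = [NO2-]/[HNO2] = 10^(+0.38) = 2.4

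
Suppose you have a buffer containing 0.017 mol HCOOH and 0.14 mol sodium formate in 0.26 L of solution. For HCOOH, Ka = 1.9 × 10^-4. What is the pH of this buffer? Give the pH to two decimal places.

pH = 4.64

pKa = −log(1.9 × 10^-4) = 3.721
Using pH = pKa + log([base]/[acid]) with [base]/[acid] = 0.14/0.017:
pH = 3.721 + (+0.916) = 4.64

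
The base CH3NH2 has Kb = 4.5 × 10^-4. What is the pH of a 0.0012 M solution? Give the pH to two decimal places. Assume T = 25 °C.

pH = 10.74

CH3NH2 + H2O ⇌ CH3NH3+ + OH-
Kb = x²/(0.0012 − x) = 4.5 × 10^-4
x is not negligible relative to C₀; solve x² + 0.00045·x − 5.4e-07 = 0.
x = (−Kb + √(Kb² + 4·Kb·C₀))/2 = 5.44 × 10^-4 M
pOH = 3.26, so pH = 14.00 − pOH = 10.74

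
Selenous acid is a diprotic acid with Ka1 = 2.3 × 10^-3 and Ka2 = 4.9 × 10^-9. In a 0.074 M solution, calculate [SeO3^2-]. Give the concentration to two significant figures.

First ionization gives [H+] ≈ [HSeO3-] = 1.19 × 10^-2 M.
Second step: Ka2 = [H+][SeO3^2-]/[HSeO3-] ≈ [SeO3^2-] (since [H+] ≈ [HSeO3-]).
So [SeO3^2-] ≈ Ka2.

4.9 × 10^-9 M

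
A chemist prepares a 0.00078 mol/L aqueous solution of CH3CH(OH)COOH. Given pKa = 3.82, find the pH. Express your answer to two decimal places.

pH = 3.56

CH3CH(OH)COOH ⇌ CH3CH(OH)COO- + H+
Ka = 10^(−3.82) = 1.51 × 10^-4
From the ICE table, Ka = x²/(0.00078 − x) = 1.51 × 10^-4.
x is not negligible relative to C₀; solve x² + 0.000151·x − 1.18e-07 = 0.
x = (−Ka + √(Ka² + 4·Ka·C₀))/2 = 2.76 × 10^-4 M
pH = −log(2.76 × 10^-4) = 3.56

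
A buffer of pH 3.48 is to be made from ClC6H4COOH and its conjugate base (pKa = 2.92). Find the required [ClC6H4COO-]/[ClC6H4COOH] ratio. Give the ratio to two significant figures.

pH = pKa + log(r) ⇒ log(r) = 3.48 − 2.92 = +0.56
r = [ClC6H4COO-]/[ClC6H4COOH] = 10^(+0.56) = 3.63

ratio = 3.6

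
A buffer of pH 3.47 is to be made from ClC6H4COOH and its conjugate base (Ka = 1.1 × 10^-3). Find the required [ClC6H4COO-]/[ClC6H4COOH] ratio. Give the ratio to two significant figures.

pKa = -log(1.1 × 10^-3) = 2.959
pH = pKa + log(r) ⇒ log(r) = 3.47 − 2.959 = +0.511
r = [ClC6H4COO-]/[ClC6H4COOH] = 10^(+0.511) = 3.24

ratio = 3.2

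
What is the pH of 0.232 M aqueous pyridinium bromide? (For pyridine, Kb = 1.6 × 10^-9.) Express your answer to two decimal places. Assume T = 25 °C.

pH = 2.92

C5H5NH+ is the conjugate acid of the weak base C5H5N.
Ka = Kw/Kb = 1.0×10^-14 / 1.6 × 10^-9 = 6.25 × 10^-6
From the ICE table, Ka = x²/(0.232 − x) = 6.25 × 10^-6.
Since Ka ≪ C₀, x ≈ √(Ka·C₀) = 1.20 × 10^-3 M.
pH = −log[H+] = −log(1.20 × 10^-3) = 2.92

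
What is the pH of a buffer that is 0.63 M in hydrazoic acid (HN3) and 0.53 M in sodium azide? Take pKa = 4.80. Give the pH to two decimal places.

Henderson–Hasselbalch: pH = pKa + log([N3-]/[HN3]) = 4.80 + log(0.53/0.63)
pH = 4.80 + (-0.075) = 4.72

pH = 4.72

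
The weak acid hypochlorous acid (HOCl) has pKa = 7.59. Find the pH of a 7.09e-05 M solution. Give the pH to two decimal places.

HOCl ⇌ OCl- + H+
Ka = 10^(−7.59) = 2.57 × 10^-8
From the ICE table, Ka = x²/(7.09e-05 − x) = 2.57 × 10^-8.
Since Ka ≪ C₀, x ≈ √(Ka·C₀) = 1.35 × 10^-6 M.
pH = −log[H+] = −log(1.35 × 10^-6) = 5.87

pH = 5.87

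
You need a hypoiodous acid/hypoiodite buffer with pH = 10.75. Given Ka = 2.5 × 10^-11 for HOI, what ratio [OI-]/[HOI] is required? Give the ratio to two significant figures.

pKa = -log(2.5 × 10^-11) = 10.602
pH = pKa + log(r) ⇒ log(r) = 10.75 − 10.602 = +0.148
r = [OI-]/[HOI] = 10^(+0.148) = 1.41

ratio = 1.4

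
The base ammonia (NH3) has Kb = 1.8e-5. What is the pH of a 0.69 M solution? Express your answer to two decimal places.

NH3 + H2O ⇌ NH4+ + OH-
From the ICE table, Kb = [OH-]²/(0.69 − [OH-]) = 1.8 × 10^-5.
Assume [OH-] ≪ 0.69: [OH-] ≈ √(1.8 × 10^-5 × 0.69) = 3.52 × 10^-3 M
([OH-]/C₀ = 0.51% < 5%, so the approximation holds.)
pOH = 2.45, so pH = 14.00 − pOH = 11.55

pH = 11.55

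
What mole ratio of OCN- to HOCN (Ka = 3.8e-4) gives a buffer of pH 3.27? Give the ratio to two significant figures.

pKa = -log(3.8 × 10^-4) = 3.420
pH = pKa + log(r) ⇒ log(r) = 3.27 − 3.420 = -0.150
r = [OCN-]/[HOCN] = 10^(-0.150) = 0.708

ratio = 0.71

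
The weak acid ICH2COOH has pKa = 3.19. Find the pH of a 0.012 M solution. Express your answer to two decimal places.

pH = 2.61

ICH2COOH ⇌ ICH2COO- + H+
Ka = 10^(−3.19) = 6.46 × 10^-4
Ka = [H+]²/(0.012 − [H+]) = 6.46 × 10^-4
Here C₀/Ka ≈ 18.6, so the small-[H+] approximation fails. Use the quadratic:
[H+] = (−Ka + √(Ka² + 4·Ka·C₀))/2 = 2.48 × 10^-3 M
pH = −log[H+] = −log(2.48 × 10^-3) = 2.61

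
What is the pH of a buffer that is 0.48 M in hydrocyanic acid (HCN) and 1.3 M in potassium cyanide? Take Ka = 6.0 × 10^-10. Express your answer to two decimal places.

pH = 9.65

pKa = −log(6.0 × 10^-10) = 9.222
pH = pKa + log([A⁻]/[HA]) = 9.222 + log(1.3/0.48)
pH = 9.222 + (+0.433) = 9.65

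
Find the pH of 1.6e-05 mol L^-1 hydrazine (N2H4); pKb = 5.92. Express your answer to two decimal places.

pH = 8.58

N2H4 + H2O ⇌ N2H5+ + OH-
Kb = 10^(−5.92) = 1.20 × 10^-6
Let x = [OH-] at equilibrium. Kb = x²/(1.6e-05 − x).
The 5% rule fails; solving x² + Kb·x − Kb·C₀ = 0 exactly:
x = (−Kb + √(Kb² + 4·Kb·C₀))/2 = 3.82 × 10^-6 M
pOH = 5.42, so pH = 14.00 − pOH = 8.58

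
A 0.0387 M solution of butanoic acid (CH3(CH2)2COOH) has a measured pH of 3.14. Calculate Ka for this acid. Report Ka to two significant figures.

[H+] = 10^(-3.14) = 7.24 × 10^-4 M
At equilibrium [HA] = 0.0387 − 7.24 × 10^-4 = 3.80 × 10^-2 M
Ka = [H+][A-]/[HA] = (7.24 × 10^-4)² / 3.80 × 10^-2 = 1.4 × 10^-5

Ka = 1.4 × 10^-5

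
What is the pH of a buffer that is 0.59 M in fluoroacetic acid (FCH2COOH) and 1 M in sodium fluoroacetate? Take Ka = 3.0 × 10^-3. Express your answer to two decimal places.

pH = 2.75

pKa = −log(3.0 × 10^-3) = 2.523
Henderson–Hasselbalch: pH = pKa + log([FCH2COO-]/[FCH2COOH]) = 2.523 + log(1/0.59)
pH = 2.523 + (+0.229) = 2.75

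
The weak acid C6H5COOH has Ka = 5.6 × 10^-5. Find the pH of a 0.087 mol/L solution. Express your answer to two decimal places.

C6H5COOH ⇌ C6H5COO- + H+
Ka = [H+]²/(0.087 − [H+]) = 5.6 × 10^-5
Assume [H+] ≪ 0.087: [H+] ≈ √(5.6 × 10^-5 × 0.087) = 2.21 × 10^-3 M
([H+]/C₀ = 2.5% < 5%, so the approximation holds.)
pH = −log[H+] = −log(2.21 × 10^-3) = 2.66

pH = 2.66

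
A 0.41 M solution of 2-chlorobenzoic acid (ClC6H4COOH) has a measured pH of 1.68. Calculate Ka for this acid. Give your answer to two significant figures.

Ka = 1.1 × 10^-3

[H+] = 10^(-1.68) = 2.09 × 10^-2 M
At equilibrium [HA] = 0.41 − 2.09 × 10^-2 = 3.89 × 10^-1 M
Ka = [H+][A-]/[HA] = (2.09 × 10^-2)² / 3.89 × 10^-1 = 1.1 × 10^-3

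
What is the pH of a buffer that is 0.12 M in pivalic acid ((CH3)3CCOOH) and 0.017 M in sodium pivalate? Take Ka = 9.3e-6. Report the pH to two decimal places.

pH = 4.18

pKa = −log(9.3 × 10^-6) = 5.032
Using pH = pKa + log([base]/[acid]) with [base]/[acid] = 0.017/0.12:
pH = 5.032 + (-0.849) = 4.18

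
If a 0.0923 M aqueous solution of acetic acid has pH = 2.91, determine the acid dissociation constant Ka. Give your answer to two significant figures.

[H+] = 10^(-2.91) = 1.23 × 10^-3 M
At equilibrium [HA] = 0.0923 − 1.23 × 10^-3 = 9.11 × 10^-2 M
Ka = [H+][A-]/[HA] = (1.23 × 10^-3)² / 9.11 × 10^-2 = 1.7 × 10^-5

Ka = 1.7 × 10^-5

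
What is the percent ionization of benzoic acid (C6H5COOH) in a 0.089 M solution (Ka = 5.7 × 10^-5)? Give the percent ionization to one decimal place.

C6H5COOH ⇌ C6H5COO- + H+; let x = [H+] at equilibrium.
x ≈ √(Ka·C₀) = √(5.7 × 10^-5 × 0.089) = 2.25 × 10^-3 M
% ionization = x/C₀ × 100% = 2.25 × 10^-3/0.089 × 100% = 2.5%

2.5%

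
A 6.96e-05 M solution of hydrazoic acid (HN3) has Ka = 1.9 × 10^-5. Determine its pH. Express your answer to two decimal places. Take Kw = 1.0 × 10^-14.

HN3 ⇌ N3- + H+
From the ICE table, Ka = x²/(6.96e-05 − x) = 1.9 × 10^-5.
Here C₀/Ka ≈ 3.66, so the small-x approximation fails. Use the quadratic:
x = (−Ka + √(Ka² + 4·Ka·C₀))/2 = 2.81 × 10^-5 M
pH = −log(2.81 × 10^-5) = 4.55

pH = 4.55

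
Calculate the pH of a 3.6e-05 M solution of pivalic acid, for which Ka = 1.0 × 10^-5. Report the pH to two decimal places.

pH = 4.84

(CH3)3CCOOH ⇌ (CH3)3CCOO- + H+
From the ICE table, Ka = [H+]²/(3.6e-05 − [H+]) = 1.0 × 10^-5.
Here C₀/Ka ≈ 3.6, so the small-[H+] approximation fails. Use the quadratic:
[H+] = (−Ka + √(Ka² + 4·Ka·C₀))/2 = 1.46 × 10^-5 M
pH = −log(1.46 × 10^-5) = 4.84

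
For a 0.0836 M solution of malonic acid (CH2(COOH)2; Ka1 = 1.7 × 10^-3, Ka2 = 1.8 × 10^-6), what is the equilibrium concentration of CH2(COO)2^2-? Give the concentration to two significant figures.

First ionization gives [H+] ≈ [CH2(COOH)COO-] = 1.11 × 10^-2 M.
Second step: Ka2 = [H+][CH2(COO)2^2-]/[CH2(COOH)COO-] ≈ [CH2(COO)2^2-] (since [H+] ≈ [CH2(COOH)COO-]).
So [CH2(COO)2^2-] ≈ Ka2.

1.8 × 10^-6 M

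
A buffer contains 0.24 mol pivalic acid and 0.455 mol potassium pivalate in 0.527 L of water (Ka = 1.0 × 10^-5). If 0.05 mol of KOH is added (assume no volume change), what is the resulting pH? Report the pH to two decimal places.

OH- converts (CH3)3CCOOH to (CH3)3CCOO-: (CH3)3CCOOH → 0.19 mol, (CH3)3CCOO- → 0.505 mol.
pKa = −log(1.0 × 10^-5) = 5.000
Henderson–Hasselbalch with mole ratio 0.505/0.19: pH = 5.000 + (+0.425)

pH = 5.42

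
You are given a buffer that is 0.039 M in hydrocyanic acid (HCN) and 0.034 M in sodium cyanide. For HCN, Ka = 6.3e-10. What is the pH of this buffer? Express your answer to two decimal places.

pKa = −log(6.3 × 10^-10) = 9.201
Henderson–Hasselbalch: pH = pKa + log([CN-]/[HCN]) = 9.201 + log(0.034/0.039)
pH = 9.201 + (-0.060) = 9.14

pH = 9.14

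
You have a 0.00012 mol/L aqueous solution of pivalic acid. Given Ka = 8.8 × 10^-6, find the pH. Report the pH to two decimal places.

(CH3)3CCOOH ⇌ (CH3)3CCOO- + H+
From the ICE table, Ka = x²/(0.00012 − x) = 8.8 × 10^-6.
Here C₀/Ka ≈ 13.6, so the small-x approximation fails. Use the quadratic:
x = (−Ka + √(Ka² + 4·Ka·C₀))/2 = 2.84 × 10^-5 M
pH = −log(2.84 × 10^-5) = 4.55

pH = 4.55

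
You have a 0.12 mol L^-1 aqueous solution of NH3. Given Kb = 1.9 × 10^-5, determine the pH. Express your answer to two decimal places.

NH3 + H2O ⇌ NH4+ + OH-
Kb = [OH-]²/(0.12 − [OH-]) = 1.9 × 10^-5
Neglecting [OH-] in the denominator: [OH-] = √(1.9 × 10^-5 × 0.12) = 1.51 × 10^-3 M
pOH = 2.82, so pH = 14.00 − pOH = 11.18

pH = 11.18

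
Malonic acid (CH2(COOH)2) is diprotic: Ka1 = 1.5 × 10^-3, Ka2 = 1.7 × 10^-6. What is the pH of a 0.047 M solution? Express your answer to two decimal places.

Ka1 ≫ Ka2, so treat the first dissociation as the only significant source of H+.
Ka1 = x²/(0.047 − x) = 1.5 × 10^-3
Solving the quadratic: x = (−Ka1 + √(Ka1² + 4·Ka1·C₀))/2 = 7.68 × 10^-3 M
pH = −log(7.68 × 10^-3) = 2.11

pH = 2.11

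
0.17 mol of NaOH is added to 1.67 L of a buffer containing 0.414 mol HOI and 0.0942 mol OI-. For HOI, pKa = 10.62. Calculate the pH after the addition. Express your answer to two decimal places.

OH- converts HOI to OI-: HOI → 0.244 mol, OI- → 0.264 mol.
pH = pKa + log([A⁻]/[HA]) = 10.62 + log(0.264/0.244) = 10.62 +0.034

pH = 10.65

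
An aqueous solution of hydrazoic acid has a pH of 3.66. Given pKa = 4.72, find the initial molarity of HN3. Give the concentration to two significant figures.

C₀ = 2.7 × 10^-3 M

[H+] = 10^(-3.66) = 2.19 × 10^-4 M = x
Ka = 10^(−4.72) = 1.91 × 10^-5
Ka = x²/(C₀ − x) ⇒ C₀ = x + x²/Ka
C₀ = 2.19 × 10^-4 + (2.19 × 10^-4)²/(1.91 × 10^-5) = 2.73 × 10^-3 M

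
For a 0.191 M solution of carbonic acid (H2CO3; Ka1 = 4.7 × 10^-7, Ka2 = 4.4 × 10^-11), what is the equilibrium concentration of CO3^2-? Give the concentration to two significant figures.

First ionization gives [H+] ≈ [HCO3-] = 3.00 × 10^-4 M.
Second step: Ka2 = [H+][CO3^2-]/[HCO3-] ≈ [CO3^2-] (since [H+] ≈ [HCO3-]).
So [CO3^2-] ≈ Ka2.

4.4 × 10^-11 M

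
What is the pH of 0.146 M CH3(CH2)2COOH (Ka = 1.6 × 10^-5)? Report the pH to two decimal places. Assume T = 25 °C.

CH3(CH2)2COOH ⇌ CH3(CH2)2COO- + H+
From the ICE table, Ka = x²/(0.146 − x) = 1.6 × 10^-5.
Assume x ≪ 0.146: x ≈ √(1.6 × 10^-5 × 0.146) = 1.53 × 10^-3 M
(x/C₀ = 1% < 5%, so the approximation holds.)
pH = −log(1.53 × 10^-3) = 2.82

pH = 2.82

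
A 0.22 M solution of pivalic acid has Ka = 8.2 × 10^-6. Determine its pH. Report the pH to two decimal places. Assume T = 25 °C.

(CH3)3CCOOH ⇌ (CH3)3CCOO- + H+
Let x = [H+] at equilibrium. Ka = x²/(0.22 − x).
Assume x ≪ 0.22: x ≈ √(8.2 × 10^-6 × 0.22) = 1.34 × 10^-3 M
pH = −log(1.34 × 10^-3) = 2.87

pH = 2.87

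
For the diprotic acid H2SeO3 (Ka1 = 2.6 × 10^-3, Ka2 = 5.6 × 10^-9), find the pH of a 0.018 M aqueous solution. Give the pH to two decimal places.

Since Ka1 ≫ Ka2, the first ionization dominates [H+].
Ka1 = x²/(0.018 − x) = 2.6 × 10^-3
Solving the quadratic: x = (−Ka1 + √(Ka1² + 4·Ka1·C₀))/2 = 5.66 × 10^-3 M
pH = −log(5.66 × 10^-3) = 2.25

pH = 2.25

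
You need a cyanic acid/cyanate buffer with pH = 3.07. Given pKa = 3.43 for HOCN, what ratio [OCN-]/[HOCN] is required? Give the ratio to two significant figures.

ratio = 0.44

pH = pKa + log(r) ⇒ log(r) = 3.07 − 3.43 = -0.36
r = [OCN-]/[HOCN] = 10^(-0.36) = 0.437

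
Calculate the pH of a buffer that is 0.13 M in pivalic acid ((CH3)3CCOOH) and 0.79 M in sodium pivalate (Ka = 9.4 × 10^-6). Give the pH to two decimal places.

pKa = −log(9.4 × 10^-6) = 5.027
pH = pKa + log([A⁻]/[HA]) = 5.027 + log(0.79/0.13)
pH = 5.027 + (+0.784) = 5.81

pH = 5.81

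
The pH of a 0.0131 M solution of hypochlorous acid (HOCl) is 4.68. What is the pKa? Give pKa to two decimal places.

pKa = 7.48

[H+] = 10^(-4.68) = 2.09 × 10^-5 M
At equilibrium [HA] = 0.0131 − 2.09 × 10^-5 = 1.31 × 10^-2 M
Ka = [H+][A-]/[HA] = (2.09 × 10^-5)² / 1.31 × 10^-2 = 3.33 × 10^-8
pKa = -log(3.33 × 10^-8) = 7.48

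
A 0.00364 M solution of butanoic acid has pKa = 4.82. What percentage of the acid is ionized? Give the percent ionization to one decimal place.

CH3(CH2)2COOH ⇌ CH3(CH2)2COO- + H+; let x = [H+] at equilibrium.
Ka = 10^(−4.82) = 1.51 × 10^-5
Solve x² + 1.51e-05x − 5.5e-08 = 0 → x = 2.27 × 10^-4 M
% ionization = x/C₀ × 100% = 2.27 × 10^-4/0.00364 × 100% = 6.2%

6.2%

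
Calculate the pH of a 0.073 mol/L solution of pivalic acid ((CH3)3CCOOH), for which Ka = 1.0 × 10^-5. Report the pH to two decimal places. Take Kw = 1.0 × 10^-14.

pH = 3.07

(CH3)3CCOOH ⇌ (CH3)3CCOO- + H+
Ka = [H+]²/(0.073 − [H+]) = 1.0 × 10^-5
Assume [H+] ≪ 0.073: [H+] ≈ √(1.0 × 10^-5 × 0.073) = 8.54 × 10^-4 M
Check: 1.2% ionized — well under 5%, approximation valid.
pH = −log(8.54 × 10^-4) = 3.07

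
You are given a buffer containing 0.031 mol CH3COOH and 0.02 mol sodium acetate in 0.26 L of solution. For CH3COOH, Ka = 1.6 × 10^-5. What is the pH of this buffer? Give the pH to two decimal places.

pKa = −log(1.6 × 10^-5) = 4.796
Henderson–Hasselbalch: pH = pKa + log([CH3COO-]/[CH3COOH]) = 4.796 + log(0.02/0.031)
pH = 4.796 + (-0.190) = 4.61

pH = 4.61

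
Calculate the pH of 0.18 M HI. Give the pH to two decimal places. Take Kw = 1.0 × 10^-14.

HI is a strong acid and dissociates completely, so [H+] = 0.18 M.
pH = -log(0.18) = 0.74

pH = 0.74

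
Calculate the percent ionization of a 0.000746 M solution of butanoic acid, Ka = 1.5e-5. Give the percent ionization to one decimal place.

CH3(CH2)2COOH ⇌ CH3(CH2)2COO- + H+; let x = [H+] at equilibrium.
Solve x² + 1.5e-05x − 1.12e-08 = 0 → x = 9.85 × 10^-5 M
% ionization = x/C₀ × 100% = 9.85 × 10^-5/0.000746 × 100% = 13.2%

13.2%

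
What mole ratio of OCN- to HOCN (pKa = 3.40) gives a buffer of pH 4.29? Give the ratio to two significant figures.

pH = pKa + log(r) ⇒ log(r) = 4.29 − 3.40 = +0.89
r = [OCN-]/[HOCN] = 10^(+0.89) = 7.76

ratio = 7.8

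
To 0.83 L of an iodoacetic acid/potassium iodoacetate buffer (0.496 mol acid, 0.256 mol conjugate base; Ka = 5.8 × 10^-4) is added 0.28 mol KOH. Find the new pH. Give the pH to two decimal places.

pH = 3.63

After neutralization: n(ICH2COOH) = 0.216 mol, n(ICH2COO-) = 0.536 mol.
pKa = −log(5.8 × 10^-4) = 3.237
pH = pKa + log(n_ICH2COO-/n_ICH2COOH) = 3.237 + log(0.536/0.216) = 3.237 + (+0.395)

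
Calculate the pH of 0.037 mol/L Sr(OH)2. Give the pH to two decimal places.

Sr(OH)2 is a strong base (each formula unit releases 2 OH-); [OH-] = 0.074 M.
pOH = -log(0.074) = 1.13
pH = 14.00 - 1.13 = 12.87

pH = 12.87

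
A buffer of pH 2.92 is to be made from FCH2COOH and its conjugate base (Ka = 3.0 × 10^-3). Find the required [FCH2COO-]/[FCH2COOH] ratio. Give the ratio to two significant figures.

ratio = 2.5

pKa = -log(3.0 × 10^-3) = 2.523
pH = pKa + log(r) ⇒ log(r) = 2.92 − 2.523 = +0.397
r = [FCH2COO-]/[FCH2COOH] = 10^(+0.397) = 2.49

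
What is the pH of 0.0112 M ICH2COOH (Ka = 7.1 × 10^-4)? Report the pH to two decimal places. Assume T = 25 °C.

ICH2COOH ⇌ ICH2COO- + H+
From the ICE table, Ka = [H+]²/(0.0112 − [H+]) = 7.1 × 10^-4.
[H+] is not negligible relative to C₀; solve [H+]² + 0.00071·[H+] − 7.95e-06 = 0.
[H+] = (−Ka + √(Ka² + 4·Ka·C₀))/2 = 2.49 × 10^-3 M
pH = −log[H+] = −log(2.49 × 10^-3) = 2.60

pH = 2.60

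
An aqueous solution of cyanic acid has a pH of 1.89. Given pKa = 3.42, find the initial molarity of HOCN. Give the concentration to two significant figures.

C₀ = 4.5 × 10^-1 M

[H+] = 10^(-1.89) = 1.29 × 10^-2 M = x
Ka = 10^(−3.42) = 3.80 × 10^-4
Ka = x²/(C₀ − x) ⇒ C₀ = x + x²/Ka
C₀ = 1.29 × 10^-2 + (1.29 × 10^-2)²/(3.80 × 10^-4) = 4.51 × 10^-1 M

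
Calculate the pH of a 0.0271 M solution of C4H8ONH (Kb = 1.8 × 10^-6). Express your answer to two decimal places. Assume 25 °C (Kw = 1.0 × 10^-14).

C4H8ONH + H2O ⇌ C4H8ONH2+ + OH-
Kb = [OH-]²/(0.0271 − [OH-]) = 1.8 × 10^-6
Assume [OH-] ≪ 0.0271: [OH-] ≈ √(1.8 × 10^-6 × 0.0271) = 2.21 × 10^-4 M
([OH-]/C₀ = 0.81% < 5%, so the approximation holds.)
pOH = 3.66, so pH = 14.00 − pOH = 10.34

pH = 10.34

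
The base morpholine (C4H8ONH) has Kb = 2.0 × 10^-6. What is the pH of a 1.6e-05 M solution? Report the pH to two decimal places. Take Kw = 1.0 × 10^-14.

C4H8ONH + H2O ⇌ C4H8ONH2+ + OH-
From the ICE table, Kb = x²/(1.6e-05 − x) = 2.0 × 10^-6.
x is not negligible relative to C₀; solve x² + 2e-06·x − 3.2e-11 = 0.
x = (−Kb + √(Kb² + 4·Kb·C₀))/2 = 4.74 × 10^-6 M
pOH = −log(4.74 × 10^-6) = 5.32; pH = 14.00 − 5.32 = 8.68

pH = 8.68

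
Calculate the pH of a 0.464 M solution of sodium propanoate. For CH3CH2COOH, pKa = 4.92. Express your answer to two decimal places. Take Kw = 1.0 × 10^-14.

CH3CH2COO- is the conjugate base of the weak acid CH3CH2COOH.
Ka = 10^(−4.92) = 1.20 × 10^-5
Kb = Kw/Ka = 1.0×10^-14 / 1.20 × 10^-5 = 8.33 × 10^-10
From the ICE table, Kb = x²/(0.464 − x) = 8.33 × 10^-10.
Neglecting x in the denominator: x = √(8.33 × 10^-10 × 0.464) = 1.97 × 10^-5 M
(x/C₀ = 0.0042% < 5%, so the approximation holds.)
pOH = 4.71, so pH = 14.00 − pOH = 9.29

pH = 9.29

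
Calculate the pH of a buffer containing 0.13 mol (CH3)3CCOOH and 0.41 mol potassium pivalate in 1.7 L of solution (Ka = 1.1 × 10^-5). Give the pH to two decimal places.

pH = 5.46

pKa = −log(1.1 × 10^-5) = 4.959
pH = pKa + log([A⁻]/[HA]) = 4.959 + log(0.41/0.13)
pH = 4.959 + (+0.499) = 5.46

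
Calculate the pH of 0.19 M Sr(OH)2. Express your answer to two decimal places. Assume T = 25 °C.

pH = 13.58

Sr(OH)2 is a strong base (each formula unit releases 2 OH-); [OH-] = 0.38 M.
pOH = -log(0.38) = 0.42
pH = 14.00 - 0.42 = 13.58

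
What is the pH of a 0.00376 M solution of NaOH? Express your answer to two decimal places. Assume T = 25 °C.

NaOH is a strong base; [OH-] = 0.00376 M.
pOH = -log(0.00376) = 2.42
pH = 14.00 - 2.42 = 11.58

pH = 11.58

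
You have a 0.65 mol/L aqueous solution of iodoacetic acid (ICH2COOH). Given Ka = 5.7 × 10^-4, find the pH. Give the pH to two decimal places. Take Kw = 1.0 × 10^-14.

ICH2COOH ⇌ ICH2COO- + H+
From the ICE table, Ka = x²/(0.65 − x) = 5.7 × 10^-4.
Assume x ≪ 0.65: x ≈ √(5.7 × 10^-4 × 0.65) = 1.92 × 10^-2 M
pH = −log[H+] = −log(1.92 × 10^-2) = 1.72

pH = 1.72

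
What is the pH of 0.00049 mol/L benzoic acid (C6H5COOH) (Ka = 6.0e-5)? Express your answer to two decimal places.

pH = 3.84

C6H5COOH ⇌ C6H5COO- + H+
From the ICE table, Ka = [H+]²/(0.00049 − [H+]) = 6.0 × 10^-5.
[H+] is not negligible relative to C₀; solve [H+]² + 6e-05·[H+] − 2.94e-08 = 0.
[H+] = (−Ka + √(Ka² + 4·Ka·C₀))/2 = 1.44 × 10^-4 M
pH = −log[H+] = −log(1.44 × 10^-4) = 3.84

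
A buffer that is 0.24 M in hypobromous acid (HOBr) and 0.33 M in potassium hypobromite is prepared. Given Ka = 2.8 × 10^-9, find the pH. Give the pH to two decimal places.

pKa = −log(2.8 × 10^-9) = 8.553
Henderson–Hasselbalch: pH = pKa + log([OBr-]/[HOBr]) = 8.553 + log(0.33/0.24)
pH = 8.553 + (+0.138) = 8.69

pH = 8.69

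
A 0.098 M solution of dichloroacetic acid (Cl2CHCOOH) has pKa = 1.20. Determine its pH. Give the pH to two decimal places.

Cl2CHCOOH ⇌ Cl2CHCOO- + H+
Ka = 10^(−1.20) = 6.31 × 10^-2
Ka = [H+]²/(0.098 − [H+]) = 6.31 × 10^-2
The 5% rule fails; solving [H+]² + Ka·[H+] − Ka·C₀ = 0 exactly:
[H+] = (−Ka + √(Ka² + 4·Ka·C₀))/2 = 5.32 × 10^-2 M
pH = −log[H+] = −log(5.32 × 10^-2) = 1.27

pH = 1.27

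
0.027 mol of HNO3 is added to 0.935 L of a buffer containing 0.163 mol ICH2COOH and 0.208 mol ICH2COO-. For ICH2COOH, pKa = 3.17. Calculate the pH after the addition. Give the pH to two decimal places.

pH = 3.15

After neutralization: n(ICH2COOH) = 0.19 mol, n(ICH2COO-) = 0.181 mol.
pH = pKa + log(n_ICH2COO-/n_ICH2COOH) = 3.17 + log(0.181/0.19) = 3.17 + (-0.021)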